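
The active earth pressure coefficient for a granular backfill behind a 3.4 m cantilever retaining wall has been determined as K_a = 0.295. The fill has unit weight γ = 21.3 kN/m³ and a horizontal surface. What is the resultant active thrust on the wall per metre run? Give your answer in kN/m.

P = ½ K_a γ H² = 0.5 × 0.295 × 21.3 × 3.4² = 36.32 kN/m.

36.3 kN/m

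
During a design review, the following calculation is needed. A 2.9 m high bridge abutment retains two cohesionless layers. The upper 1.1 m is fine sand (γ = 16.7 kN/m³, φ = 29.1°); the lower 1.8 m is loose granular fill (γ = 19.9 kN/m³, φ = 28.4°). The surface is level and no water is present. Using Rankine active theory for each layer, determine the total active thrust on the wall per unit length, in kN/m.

26.7 kN/m

K_a1 = tan²(45°−29.1°/2) = 0.3456; K_a2 = tan²(45°−28.4°/2) = 0.3554.
Layer 1: σ at base = K_a1 γ₁ h₁ = 6.349 kPa; P₁ = ½×6.349×1.1 = 3.492.
Layer 2: σ_v at top = γ₁h₁ = 18.37; σ_h top = K_a2×18.37 = 6.528; σ_h base = K_a2×(18.37+19.9×1.8) = 19.26.
P₂ = ½(6.528+19.26)×1.8 = 23.21. Total P_a = 3.492+23.21 = 26.70 kN/m.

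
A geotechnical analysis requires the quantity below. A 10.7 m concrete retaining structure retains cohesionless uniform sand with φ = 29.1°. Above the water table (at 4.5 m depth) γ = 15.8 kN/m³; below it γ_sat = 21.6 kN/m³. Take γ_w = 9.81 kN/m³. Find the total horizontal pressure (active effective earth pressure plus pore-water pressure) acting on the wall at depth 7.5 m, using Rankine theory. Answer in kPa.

K_a = (1 − sin φ)/(1 + sin φ) = 0.3456.
γ' = 21.6 − 9.81 = 11.79 kN/m³.
Effective vertical stress at 7.5 m: σ'_v = 15.8×4.5 + 11.79×3.00 = 106.5 kPa.
σ'_h = K_a σ'_v = 0.3456 × 106.5 = 36.80 kPa; u = γ_w × 3.00 = 29.43 kPa.
Total σ_h = 36.80 + 29.43 = 66.23 kPa.

66.2 kPa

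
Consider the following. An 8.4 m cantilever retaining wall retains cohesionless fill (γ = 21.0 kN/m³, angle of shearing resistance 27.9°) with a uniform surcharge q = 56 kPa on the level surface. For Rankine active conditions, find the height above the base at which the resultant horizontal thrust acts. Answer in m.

3.34 m

K_a = 0.3625.
Triangular part P₁ = ½K_aγH² = 268.5 at H/3 = 2.800 m; rectangular part P₂ = K_a q H = 170.5 at H/2 = 4.200 m.
ȳ = (P₁·2.800 + P₂·4.200)/(P₁+P₂) = 3.344 m.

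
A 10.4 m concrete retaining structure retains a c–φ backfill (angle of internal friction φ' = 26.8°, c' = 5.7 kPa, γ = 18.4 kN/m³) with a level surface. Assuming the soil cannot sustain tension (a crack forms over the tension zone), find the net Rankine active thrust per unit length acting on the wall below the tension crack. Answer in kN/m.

307 kN/m

K_a = 0.3785; √K_a = 0.6152.
Tension-crack depth z_c = 2c/(γ√K_a) = 2×5.7/(18.4×0.6152) = 1.007 m.
σ_a at base = K_a γ H − 2c√K_a = 0.3785×18.4×10.4 − 2×5.7×0.6152 = 65.41 kPa.
P_a = ½ × 65.41 × (H − z_c) = 0.5×65.41×9.393 = 307.2 kN/m.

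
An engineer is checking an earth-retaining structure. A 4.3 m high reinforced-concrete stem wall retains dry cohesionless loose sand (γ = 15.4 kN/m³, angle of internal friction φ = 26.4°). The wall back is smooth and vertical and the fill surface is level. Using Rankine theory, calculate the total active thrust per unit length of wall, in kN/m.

54.7 kN/m

K_a = tan²(45° − φ/2) = 0.3844.
P_a = ½ K_a γ H² = 0.5 × 0.3844 × 15.4 × 4.3² = 54.73 kN/m.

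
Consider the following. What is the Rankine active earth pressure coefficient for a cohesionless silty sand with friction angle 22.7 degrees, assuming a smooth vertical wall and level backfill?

K_a = tan²(45° − φ/2) = tan²(33.65°) = 0.4431.

0.443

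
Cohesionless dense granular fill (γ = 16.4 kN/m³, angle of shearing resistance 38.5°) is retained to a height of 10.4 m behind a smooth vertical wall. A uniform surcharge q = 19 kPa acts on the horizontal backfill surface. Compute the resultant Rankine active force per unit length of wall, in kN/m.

252 kN/m

K_a = tan²(45° − φ/2) = 0.2327.
Soil triangle: ½ K_a γ H² = 0.5×0.2327×16.4×10.4² = 206.3 kN/m.
Surcharge rectangle: K_a q H = 0.2327×19×10.4 = 45.97 kN/m.
Total = 206.3 + 45.97 = 252.3 kN/m.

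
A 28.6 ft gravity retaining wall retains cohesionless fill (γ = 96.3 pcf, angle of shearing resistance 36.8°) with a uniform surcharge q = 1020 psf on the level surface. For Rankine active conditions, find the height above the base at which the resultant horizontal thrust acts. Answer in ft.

11.6 ft

K_a = 0.2508.
Triangular part P₁ = ½K_aγH² = 9876 at H/3 = 9.533 ft; rectangular part P₂ = K_a q H = 7315 at H/2 = 14.30 ft.
ȳ = (P₁·9.533 + P₂·14.30)/(P₁+P₂) = 11.56 ft.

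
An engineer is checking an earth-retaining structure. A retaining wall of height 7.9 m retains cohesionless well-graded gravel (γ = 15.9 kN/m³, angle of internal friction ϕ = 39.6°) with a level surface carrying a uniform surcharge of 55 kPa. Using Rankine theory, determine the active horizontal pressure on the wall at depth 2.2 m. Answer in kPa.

K_a = (1 − sin φ)/(1 + sin φ) = 0.2214.
σ_v = γz + q = 15.9 × 2.2 + 55 = 89.98 kPa.
σ_h = K_a σ_v = 0.2214 × 89.98 = 19.92 kPa.

19.9 kPa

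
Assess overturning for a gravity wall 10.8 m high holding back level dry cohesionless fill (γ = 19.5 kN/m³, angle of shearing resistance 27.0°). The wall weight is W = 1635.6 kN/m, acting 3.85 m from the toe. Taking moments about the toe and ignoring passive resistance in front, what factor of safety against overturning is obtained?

4.10

K_a = tan²(45° − 27.0°/2) = 0.3755.
P_a = ½K_aγH² = 0.5×0.3755×19.5×10.8² = 427.1 kN/m, acting at H/3 = 3.600 m above the base.
Overturning moment M_o = P_a × H/3 = 427.1 × 3.600 = 1537.
Resisting moment M_r = W × 3.85 = 1635.6 × 3.85 = 6297.
FS_overturning = M_r/M_o = 6297/1537 = 4.096.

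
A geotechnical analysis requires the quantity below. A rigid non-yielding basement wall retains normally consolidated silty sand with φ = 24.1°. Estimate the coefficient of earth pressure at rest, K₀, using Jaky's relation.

0.592

K₀ = 1 − sin φ' = 1 − sin 24.1° = 0.5917.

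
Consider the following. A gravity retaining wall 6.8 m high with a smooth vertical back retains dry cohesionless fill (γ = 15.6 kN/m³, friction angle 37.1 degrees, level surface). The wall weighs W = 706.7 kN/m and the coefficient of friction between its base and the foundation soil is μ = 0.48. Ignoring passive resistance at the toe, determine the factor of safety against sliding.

K_a = tan²(45° − 37.1°/2) = 0.2475.
P_a = ½K_aγH² = 0.5×0.2475×15.6×6.8² = 89.27 kN/m, acting at H/3 = 2.267 m above the base.
FS_sliding = μW / P_a = 0.48×706.7 / 89.27 = 3.800.

3.80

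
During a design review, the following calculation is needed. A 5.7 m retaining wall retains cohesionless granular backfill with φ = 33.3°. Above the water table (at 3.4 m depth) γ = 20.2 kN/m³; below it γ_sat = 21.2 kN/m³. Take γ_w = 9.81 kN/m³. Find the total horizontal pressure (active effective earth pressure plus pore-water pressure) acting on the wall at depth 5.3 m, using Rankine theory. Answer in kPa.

K_a = (1 − sin φ)/(1 + sin φ) = 0.2911.
γ' = 21.2 − 9.81 = 11.39 kN/m³.
Effective vertical stress at 5.3 m: σ'_v = 20.2×3.4 + 11.39×1.90 = 90.32 kPa.
σ'_h = K_a σ'_v = 0.2911 × 90.32 = 26.30 kPa; u = γ_w × 1.90 = 18.64 kPa.
Total σ_h = 26.30 + 18.64 = 44.93 kPa.

44.9 kPa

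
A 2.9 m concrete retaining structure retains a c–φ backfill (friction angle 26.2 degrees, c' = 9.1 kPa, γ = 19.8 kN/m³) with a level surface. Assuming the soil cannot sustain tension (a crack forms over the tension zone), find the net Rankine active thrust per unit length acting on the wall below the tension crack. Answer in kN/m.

7.77 kN/m

K_a = 0.3874; √K_a = 0.6224.
Tension-crack depth z_c = 2c/(γ√K_a) = 2×9.1/(19.8×0.6224) = 1.477 m.
σ_a at base = K_a γ H − 2c√K_a = 0.3874×19.8×2.9 − 2×9.1×0.6224 = 10.92 kPa.
P_a = ½ × 10.92 × (H − z_c) = 0.5×10.92×1.423 = 7.770 kN/m.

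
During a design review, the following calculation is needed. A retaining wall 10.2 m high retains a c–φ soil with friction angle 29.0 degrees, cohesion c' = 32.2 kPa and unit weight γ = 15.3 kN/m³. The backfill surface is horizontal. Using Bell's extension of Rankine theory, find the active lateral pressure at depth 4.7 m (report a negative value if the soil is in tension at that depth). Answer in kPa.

K_a = (1 − sin φ)/(1 + sin φ) = 0.3470.
σ_a = K_a γ z − 2c√K_a = 0.3470×15.3×4.7 − 2×32.2×0.5890 = -12.98 kPa.

-13.0 kPa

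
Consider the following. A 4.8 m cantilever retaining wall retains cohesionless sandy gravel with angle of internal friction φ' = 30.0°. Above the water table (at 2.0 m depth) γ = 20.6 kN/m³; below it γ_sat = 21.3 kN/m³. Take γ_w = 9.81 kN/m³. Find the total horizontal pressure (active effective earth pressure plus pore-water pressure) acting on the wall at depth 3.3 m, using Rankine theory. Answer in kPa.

K_a = (1 − sin φ)/(1 + sin φ) = 0.3333.
γ' = 21.3 − 9.81 = 11.49 kN/m³.
Effective vertical stress at 3.3 m: σ'_v = 20.6×2.0 + 11.49×1.30 = 56.14 kPa.
σ'_h = K_a σ'_v = 0.3333 × 56.14 = 18.71 kPa; u = γ_w × 1.30 = 12.75 kPa.
Total σ_h = 18.71 + 12.75 = 31.47 kPa.

31.5 kPa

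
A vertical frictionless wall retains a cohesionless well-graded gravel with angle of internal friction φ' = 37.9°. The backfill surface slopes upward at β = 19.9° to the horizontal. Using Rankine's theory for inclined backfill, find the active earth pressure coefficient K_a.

0.278

K_a = cos β · (cos β − √(cos²β − cos²φ)) / (cos β + √(cos²β − cos²φ)).
cos β = 0.9403, cos φ = 0.7891, √(cos²β − cos²φ) = 0.5114.
K_a = 0.9403 × (0.9403 − 0.5114)/(0.9403 + 0.5114) = 0.2778.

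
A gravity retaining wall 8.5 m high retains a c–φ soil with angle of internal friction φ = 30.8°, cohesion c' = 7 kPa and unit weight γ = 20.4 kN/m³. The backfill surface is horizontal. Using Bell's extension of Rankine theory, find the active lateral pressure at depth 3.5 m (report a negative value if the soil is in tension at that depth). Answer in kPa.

K_a = (1 − sin φ)/(1 + sin φ) = 0.3227.
σ_a = K_a γ z − 2c√K_a = 0.3227×20.4×3.5 − 2×7×0.5681 = 15.09 kPa.

15.1 kPa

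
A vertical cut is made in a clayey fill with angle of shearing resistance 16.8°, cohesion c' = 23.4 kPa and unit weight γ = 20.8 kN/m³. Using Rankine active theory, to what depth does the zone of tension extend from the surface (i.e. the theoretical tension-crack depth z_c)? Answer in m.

K_a = tan²(45° − 16.8°/2) = 0.5516; √K_a = 0.7427.
The active pressure is zero where K_a γ z = 2c√K_a, so z_c = 2c/(γ√K_a) = 2×23.4/(20.8×0.7427) = 3.030 m.

3.03 m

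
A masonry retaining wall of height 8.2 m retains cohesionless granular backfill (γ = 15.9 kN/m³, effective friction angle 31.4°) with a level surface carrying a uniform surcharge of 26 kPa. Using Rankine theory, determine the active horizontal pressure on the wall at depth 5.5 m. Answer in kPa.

K_a = (1 − sin φ)/(1 + sin φ) = 0.3149.
σ_v = γz + q = 15.9 × 5.5 + 26 = 113.5 kPa.
σ_h = K_a σ_v = 0.3149 × 113.5 = 35.73 kPa.

35.7 kPa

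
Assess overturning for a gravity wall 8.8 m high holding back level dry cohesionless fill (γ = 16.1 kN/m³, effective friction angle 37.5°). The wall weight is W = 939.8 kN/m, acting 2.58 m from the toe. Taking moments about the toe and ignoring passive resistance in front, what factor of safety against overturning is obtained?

K_a = tan²(45° − 37.5°/2) = 0.2432.
P_a = ½K_aγH² = 0.5×0.2432×16.1×8.8² = 151.6 kN/m, acting at H/3 = 2.933 m above the base.
Overturning moment M_o = P_a × H/3 = 151.6 × 2.933 = 444.7.
Resisting moment M_r = W × 2.58 = 939.8 × 2.58 = 2425.
FS_overturning = M_r/M_o = 2425/444.7 = 5.452.

5.45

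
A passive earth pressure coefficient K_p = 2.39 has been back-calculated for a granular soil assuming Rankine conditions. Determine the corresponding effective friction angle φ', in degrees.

K_p = (1+sin φ)/(1−sin φ) ⇒ sin φ = (K_p − 1)/(K_p + 1) = 0.4100.
φ = arcsin(0.4100) = 24.21°.

24.2°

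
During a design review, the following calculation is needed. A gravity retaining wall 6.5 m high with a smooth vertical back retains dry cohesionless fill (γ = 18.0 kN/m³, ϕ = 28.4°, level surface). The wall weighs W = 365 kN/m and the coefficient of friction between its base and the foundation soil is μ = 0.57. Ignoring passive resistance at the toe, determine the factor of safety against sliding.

K_a = tan²(45° − 28.4°/2) = 0.3554.
P_a = ½K_aγH² = 0.5×0.3554×18.0×6.5² = 135.1 kN/m, acting at H/3 = 2.167 m above the base.
FS_sliding = μW / P_a = 0.57×365 / 135.1 = 1.540.

1.54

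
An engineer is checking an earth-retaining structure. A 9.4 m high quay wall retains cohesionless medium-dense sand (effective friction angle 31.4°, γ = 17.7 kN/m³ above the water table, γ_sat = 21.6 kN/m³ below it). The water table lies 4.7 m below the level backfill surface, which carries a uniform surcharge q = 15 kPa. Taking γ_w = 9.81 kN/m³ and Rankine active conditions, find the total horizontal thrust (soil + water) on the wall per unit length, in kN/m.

K_a = tan²(45° − φ/2) = 0.3149.
γ' = 21.6 − 9.81 = 11.79 kN/m³. h₂ = H − d_w = 4.7 m.
σ'_h: at surface K_a·q = 4.724; at WT K_a(q+γd_w) = 30.92; at base K_a(q+γd_w+γ'h₂) = 48.37 kPa.
P₁ = ½(4.724+30.92)×4.7 = 83.77; P₂ = ½(30.92+48.37)×4.7 = 186.3; P_w = ½γ_w h₂² = 108.4.
Total = 83.77+186.3+108.4 = 378.5 kN/m.

378 kN/m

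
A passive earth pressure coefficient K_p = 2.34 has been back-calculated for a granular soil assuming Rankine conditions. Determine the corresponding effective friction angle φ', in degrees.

23.7°

K_p = (1+sin φ)/(1−sin φ) ⇒ sin φ = (K_p − 1)/(K_p + 1) = 0.4012.
φ = arcsin(0.4012) = 23.65°.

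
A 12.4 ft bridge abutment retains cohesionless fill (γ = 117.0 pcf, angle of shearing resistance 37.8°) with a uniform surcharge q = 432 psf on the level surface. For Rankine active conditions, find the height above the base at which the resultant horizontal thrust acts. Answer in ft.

K_a = 0.2400.
Triangular part P₁ = ½K_aγH² = 2159 at H/3 = 4.133 ft; rectangular part P₂ = K_a q H = 1286 at H/2 = 6.200 ft.
ȳ = (P₁·4.133 + P₂·6.200)/(P₁+P₂) = 4.905 ft.

4.90 ft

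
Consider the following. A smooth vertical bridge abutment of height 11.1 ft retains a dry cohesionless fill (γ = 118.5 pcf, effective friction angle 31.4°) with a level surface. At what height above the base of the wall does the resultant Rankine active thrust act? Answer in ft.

K_a = 0.3149.
The pressure distribution is triangular, so the resultant acts at H/3 above the base = 11.1/3 = 3.700 ft.

3.70 ft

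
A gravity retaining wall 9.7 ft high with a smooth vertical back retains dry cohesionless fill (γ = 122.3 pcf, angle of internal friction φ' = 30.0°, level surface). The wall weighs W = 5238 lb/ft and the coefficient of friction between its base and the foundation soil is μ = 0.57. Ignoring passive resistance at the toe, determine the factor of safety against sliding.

K_a = tan²(45° − 30.0°/2) = 0.3333.
P_a = ½K_aγH² = 0.5×0.3333×122.3×9.7² = 1918 lb/ft, acting at H/3 = 3.233 ft above the base.
FS_sliding = μW / P_a = 0.57×5238 / 1918 = 1.557.

1.56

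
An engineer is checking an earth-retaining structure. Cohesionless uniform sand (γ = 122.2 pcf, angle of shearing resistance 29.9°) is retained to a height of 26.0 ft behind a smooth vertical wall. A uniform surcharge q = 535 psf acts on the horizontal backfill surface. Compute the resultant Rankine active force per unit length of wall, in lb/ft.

K_a = tan²(45° − φ/2) = 0.3347.
Soil triangle: ½ K_a γ H² = 0.5×0.3347×122.2×26.0² = 13820 lb/ft.
Surcharge rectangle: K_a q H = 0.3347×535×26.0 = 4655 lb/ft.
Total = 13820 + 4655 = 18480 lb/ft.

18500 lb/ft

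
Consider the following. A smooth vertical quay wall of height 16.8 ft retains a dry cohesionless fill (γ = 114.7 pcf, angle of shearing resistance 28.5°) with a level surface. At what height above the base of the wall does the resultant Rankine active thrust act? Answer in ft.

K_a = 0.3540.
The pressure distribution is triangular, so the resultant acts at H/3 above the base = 16.8/3 = 5.600 ft.

5.60 ft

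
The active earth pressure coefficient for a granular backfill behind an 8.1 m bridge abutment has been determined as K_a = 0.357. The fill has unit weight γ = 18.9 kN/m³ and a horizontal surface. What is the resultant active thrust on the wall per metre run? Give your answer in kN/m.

221 kN/m

P = ½ K_a γ H² = 0.5 × 0.357 × 18.9 × 8.1² = 221.3 kN/m.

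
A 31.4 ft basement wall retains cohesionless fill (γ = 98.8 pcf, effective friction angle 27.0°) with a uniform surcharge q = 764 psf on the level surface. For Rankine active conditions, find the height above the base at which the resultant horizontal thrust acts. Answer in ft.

K_a = 0.3755.
Triangular part P₁ = ½K_aγH² = 18290 at H/3 = 10.47 ft; rectangular part P₂ = K_a q H = 9009 at H/2 = 15.70 ft.
ȳ = (P₁·10.47 + P₂·15.70)/(P₁+P₂) = 12.19 ft.

12.2 ft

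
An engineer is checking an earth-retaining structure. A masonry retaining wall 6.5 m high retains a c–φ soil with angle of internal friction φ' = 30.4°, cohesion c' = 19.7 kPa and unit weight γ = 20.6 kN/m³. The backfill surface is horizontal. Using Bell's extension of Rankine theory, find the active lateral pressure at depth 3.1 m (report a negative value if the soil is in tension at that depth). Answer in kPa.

K_a = (1 − sin φ)/(1 + sin φ) = 0.3280.
σ_a = K_a γ z − 2c√K_a = 0.3280×20.6×3.1 − 2×19.7×0.5727 = -1.619 kPa.

-1.62 kPa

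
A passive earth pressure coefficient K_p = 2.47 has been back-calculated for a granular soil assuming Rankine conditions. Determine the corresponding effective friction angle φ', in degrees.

K_p = (1+sin φ)/(1−sin φ) ⇒ sin φ = (K_p − 1)/(K_p + 1) = 0.4236.
φ = arcsin(0.4236) = 25.06°.

25.1°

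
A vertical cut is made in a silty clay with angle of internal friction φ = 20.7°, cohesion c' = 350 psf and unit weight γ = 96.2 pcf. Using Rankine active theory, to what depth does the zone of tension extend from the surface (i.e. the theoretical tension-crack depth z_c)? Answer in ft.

10.5 ft

K_a = tan²(45° − 20.7°/2) = 0.4777; √K_a = 0.6911.
The active pressure is zero where K_a γ z = 2c√K_a, so z_c = 2c/(γ√K_a) = 2×350/(96.2×0.6911) = 10.53 ft.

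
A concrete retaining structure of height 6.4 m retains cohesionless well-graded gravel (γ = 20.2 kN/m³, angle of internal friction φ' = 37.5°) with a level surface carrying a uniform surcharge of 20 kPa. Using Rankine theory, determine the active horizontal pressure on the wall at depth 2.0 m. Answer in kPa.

14.7 kPa

K_a = (1 − sin φ)/(1 + sin φ) = 0.2432.
σ_v = γz + q = 20.2 × 2.0 + 20 = 60.40 kPa.
σ_h = K_a σ_v = 0.2432 × 60.40 = 14.69 kPa.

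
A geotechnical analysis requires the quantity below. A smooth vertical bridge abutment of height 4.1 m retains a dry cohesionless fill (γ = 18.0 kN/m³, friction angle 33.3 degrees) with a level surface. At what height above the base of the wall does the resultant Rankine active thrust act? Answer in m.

K_a = 0.2911.
The pressure distribution is triangular, so the resultant acts at H/3 above the base = 4.1/3 = 1.367 m.

1.37 m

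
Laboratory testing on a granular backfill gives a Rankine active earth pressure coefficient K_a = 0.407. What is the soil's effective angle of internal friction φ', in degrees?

24.9°

K_a = tan²(45° − φ/2) ⇒ 45° − φ/2 = arctan(√0.407) = 32.54°.
φ = 2(45° − 32.54°) = 24.93°.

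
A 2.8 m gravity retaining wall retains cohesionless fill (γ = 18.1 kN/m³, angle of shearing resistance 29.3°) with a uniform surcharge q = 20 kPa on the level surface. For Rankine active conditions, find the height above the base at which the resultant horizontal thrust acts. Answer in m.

K_a = 0.3428.
Triangular part P₁ = ½K_aγH² = 24.33 at H/3 = 0.9333 m; rectangular part P₂ = K_a q H = 19.20 at H/2 = 1.400 m.
ȳ = (P₁·0.9333 + P₂·1.400)/(P₁+P₂) = 1.139 m.

1.14 m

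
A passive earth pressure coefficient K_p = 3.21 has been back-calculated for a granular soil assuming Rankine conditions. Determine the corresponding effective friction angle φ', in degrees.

31.7°

K_p = (1+sin φ)/(1−sin φ) ⇒ sin φ = (K_p − 1)/(K_p + 1) = 0.5249.
φ = arcsin(0.5249) = 31.66°.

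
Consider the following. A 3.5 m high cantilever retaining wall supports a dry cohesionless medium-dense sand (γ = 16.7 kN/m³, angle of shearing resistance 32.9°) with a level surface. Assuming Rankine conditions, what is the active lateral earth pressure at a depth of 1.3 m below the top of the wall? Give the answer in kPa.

6.43 kPa

K_a = (1 − sin φ)/(1 + sin φ) = 0.2960.
σ_h = K_a γ z = 0.2960 × 16.7 × 1.3 = 6.427 kPa.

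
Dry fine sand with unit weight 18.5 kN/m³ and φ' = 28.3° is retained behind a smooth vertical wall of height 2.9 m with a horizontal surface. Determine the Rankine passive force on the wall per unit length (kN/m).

218 kN/m

K_p = tan²(45° + φ/2) = 2.803.
P_p = ½ K_p γ H² = 0.5 × 2.803 × 18.5 × 2.9² = 218.0 kN/m.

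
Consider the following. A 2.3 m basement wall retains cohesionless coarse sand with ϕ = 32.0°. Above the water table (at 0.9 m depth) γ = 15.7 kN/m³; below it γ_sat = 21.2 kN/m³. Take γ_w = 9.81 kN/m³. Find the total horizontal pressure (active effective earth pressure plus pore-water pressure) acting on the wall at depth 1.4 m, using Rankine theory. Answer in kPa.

K_a = (1 − sin φ)/(1 + sin φ) = 0.3073.
γ' = 21.2 − 9.81 = 11.39 kN/m³.
Effective vertical stress at 1.4 m: σ'_v = 15.7×0.9 + 11.39×0.500 = 19.82 kPa.
σ'_h = K_a σ'_v = 0.3073 × 19.82 = 6.091 kPa; u = γ_w × 0.500 = 4.905 kPa.
Total σ_h = 6.091 + 4.905 = 11.00 kPa.

11.0 kPa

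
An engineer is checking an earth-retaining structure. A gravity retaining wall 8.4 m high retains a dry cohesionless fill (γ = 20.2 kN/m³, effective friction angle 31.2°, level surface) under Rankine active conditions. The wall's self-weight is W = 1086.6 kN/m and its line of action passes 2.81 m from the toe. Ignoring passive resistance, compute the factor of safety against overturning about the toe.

K_a = tan²(45° − 31.2°/2) = 0.3175.
P_a = ½K_aγH² = 0.5×0.3175×20.2×8.4² = 226.3 kN/m, acting at H/3 = 2.800 m above the base.
Overturning moment M_o = P_a × H/3 = 226.3 × 2.800 = 633.6.
Resisting moment M_r = W × 2.81 = 1086.6 × 2.81 = 3053.
FS_overturning = M_r/M_o = 3053/633.6 = 4.819.

4.82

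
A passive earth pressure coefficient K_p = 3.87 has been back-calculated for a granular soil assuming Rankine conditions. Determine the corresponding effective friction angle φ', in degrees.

K_p = (1+sin φ)/(1−sin φ) ⇒ sin φ = (K_p − 1)/(K_p + 1) = 0.5893.
φ = arcsin(0.5893) = 36.11°.

36.1°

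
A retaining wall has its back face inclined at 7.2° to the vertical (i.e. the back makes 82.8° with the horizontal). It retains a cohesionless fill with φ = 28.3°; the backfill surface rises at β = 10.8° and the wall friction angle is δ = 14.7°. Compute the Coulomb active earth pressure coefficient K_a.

0.441

K_a = sin²(α+φ) / [sin²α · sin(α−δ) · (1 + √{sin(φ+δ)sin(φ−β) / (sin(α−δ)sin(α+β))})²].
With α = 82.8°, φ = 28.3°, δ = 14.7°, β = 10.8°: K_a = 0.4407.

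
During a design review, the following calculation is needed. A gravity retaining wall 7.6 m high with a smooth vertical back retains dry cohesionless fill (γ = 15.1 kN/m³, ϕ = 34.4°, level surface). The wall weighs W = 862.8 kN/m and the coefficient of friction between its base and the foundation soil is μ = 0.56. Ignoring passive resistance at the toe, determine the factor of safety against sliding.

K_a = tan²(45° − 34.4°/2) = 0.2780.
P_a = ½K_aγH² = 0.5×0.2780×15.1×7.6² = 121.2 kN/m, acting at H/3 = 2.533 m above the base.
FS_sliding = μW / P_a = 0.56×862.8 / 121.2 = 3.986.

3.99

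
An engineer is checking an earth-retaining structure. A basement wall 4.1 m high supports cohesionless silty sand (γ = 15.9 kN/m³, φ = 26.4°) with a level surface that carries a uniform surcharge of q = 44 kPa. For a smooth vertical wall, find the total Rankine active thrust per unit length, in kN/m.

121 kN/m

K_a = tan²(45° − φ/2) = 0.3844.
Soil triangle: ½ K_a γ H² = 0.5×0.3844×15.9×4.1² = 51.38 kN/m.
Surcharge rectangle: K_a q H = 0.3844×44×4.1 = 69.35 kN/m.
Total = 51.38 + 69.35 = 120.7 kN/m.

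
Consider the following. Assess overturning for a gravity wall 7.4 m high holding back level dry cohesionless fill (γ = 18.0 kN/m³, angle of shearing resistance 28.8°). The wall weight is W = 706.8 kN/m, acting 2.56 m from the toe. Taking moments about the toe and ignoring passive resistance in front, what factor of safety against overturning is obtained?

4.26

K_a = tan²(45° − 28.8°/2) = 0.3498.
P_a = ½K_aγH² = 0.5×0.3498×18.0×7.4² = 172.4 kN/m, acting at H/3 = 2.467 m above the base.
Overturning moment M_o = P_a × H/3 = 172.4 × 2.467 = 425.2.
Resisting moment M_r = W × 2.56 = 706.8 × 2.56 = 1809.
FS_overturning = M_r/M_o = 1809/425.2 = 4.256.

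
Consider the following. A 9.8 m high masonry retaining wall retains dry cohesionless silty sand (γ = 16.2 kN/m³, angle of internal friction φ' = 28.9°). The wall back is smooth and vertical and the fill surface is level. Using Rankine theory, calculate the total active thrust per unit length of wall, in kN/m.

271 kN/m

K_a = tan²(45° − φ/2) = 0.3484.
P_a = ½ K_a γ H² = 0.5 × 0.3484 × 16.2 × 9.8² = 271.0 kN/m.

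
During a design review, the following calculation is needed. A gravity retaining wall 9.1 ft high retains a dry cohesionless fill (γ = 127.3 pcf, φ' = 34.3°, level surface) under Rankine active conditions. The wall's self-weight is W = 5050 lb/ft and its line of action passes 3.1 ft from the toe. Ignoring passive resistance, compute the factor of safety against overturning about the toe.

K_a = tan²(45° − 34.3°/2) = 0.2792.
P_a = ½K_aγH² = 0.5×0.2792×127.3×9.1² = 1471 lb/ft, acting at H/3 = 3.033 ft above the base.
Overturning moment M_o = P_a × H/3 = 1471 × 3.033 = 4463.
Resisting moment M_r = W × 3.1 = 5050 × 3.1 = 15660.
FS_overturning = M_r/M_o = 15660/4463 = 3.508.

3.51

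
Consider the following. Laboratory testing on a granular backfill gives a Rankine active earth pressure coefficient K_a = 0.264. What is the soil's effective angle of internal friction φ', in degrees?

K_a = tan²(45° − φ/2) ⇒ 45° − φ/2 = arctan(√0.264) = 27.19°.
φ = 2(45° − 27.19°) = 35.61°.

35.6°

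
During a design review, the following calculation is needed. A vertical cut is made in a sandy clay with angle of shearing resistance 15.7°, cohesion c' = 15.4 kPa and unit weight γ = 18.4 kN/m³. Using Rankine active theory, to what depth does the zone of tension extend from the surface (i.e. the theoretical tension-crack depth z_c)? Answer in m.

K_a = tan²(45° − 15.7°/2) = 0.5741; √K_a = 0.7577.
The active pressure is zero where K_a γ z = 2c√K_a, so z_c = 2c/(γ√K_a) = 2×15.4/(18.4×0.7577) = 2.209 m.

2.21 m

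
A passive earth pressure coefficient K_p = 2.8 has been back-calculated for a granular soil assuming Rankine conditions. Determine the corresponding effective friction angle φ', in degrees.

28.3°

K_p = (1+sin φ)/(1−sin φ) ⇒ sin φ = (K_p − 1)/(K_p + 1) = 0.4737.
φ = arcsin(0.4737) = 28.27°.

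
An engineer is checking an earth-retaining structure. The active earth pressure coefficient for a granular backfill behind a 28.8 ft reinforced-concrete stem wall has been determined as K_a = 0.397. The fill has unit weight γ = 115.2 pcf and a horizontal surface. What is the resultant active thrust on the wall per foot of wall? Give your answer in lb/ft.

19000 lb/ft

P = ½ K_a γ H² = 0.5 × 0.397 × 115.2 × 28.8² = 18970 lb/ft.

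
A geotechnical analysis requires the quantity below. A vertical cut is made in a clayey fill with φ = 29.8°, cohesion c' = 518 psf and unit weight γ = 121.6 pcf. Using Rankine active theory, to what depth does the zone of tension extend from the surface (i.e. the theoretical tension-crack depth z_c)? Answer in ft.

K_a = tan²(45° − 29.8°/2) = 0.3360; √K_a = 0.5797.
The active pressure is zero where K_a γ z = 2c√K_a, so z_c = 2c/(γ√K_a) = 2×518/(121.6×0.5797) = 14.70 ft.

14.7 ft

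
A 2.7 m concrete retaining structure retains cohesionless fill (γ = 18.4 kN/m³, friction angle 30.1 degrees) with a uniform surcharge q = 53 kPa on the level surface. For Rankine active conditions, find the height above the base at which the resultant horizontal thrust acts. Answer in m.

1.21 m

K_a = 0.3320.
Triangular part P₁ = ½K_aγH² = 22.27 at H/3 = 0.9000 m; rectangular part P₂ = K_a q H = 47.51 at H/2 = 1.350 m.
ȳ = (P₁·0.9000 + P₂·1.350)/(P₁+P₂) = 1.206 m.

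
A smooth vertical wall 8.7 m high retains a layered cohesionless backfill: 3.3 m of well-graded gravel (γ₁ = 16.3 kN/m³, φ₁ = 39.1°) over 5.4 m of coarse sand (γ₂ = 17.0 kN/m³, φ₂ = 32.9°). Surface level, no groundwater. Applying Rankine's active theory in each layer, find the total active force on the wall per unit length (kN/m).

K_a1 = tan²(45°−39.1°/2) = 0.2265; K_a2 = tan²(45°−32.9°/2) = 0.2960.
Layer 1: σ at base = K_a1 γ₁ h₁ = 12.18 kPa; P₁ = ½×12.18×3.3 = 20.10.
Layer 2: σ_v at top = γ₁h₁ = 53.79; σ_h top = K_a2×53.79 = 15.92; σ_h base = K_a2×(53.79+17.0×5.4) = 43.10.
P₂ = ½(15.92+43.10)×5.4 = 159.4. Total P_a = 20.10+159.4 = 179.5 kN/m.

179 kN/m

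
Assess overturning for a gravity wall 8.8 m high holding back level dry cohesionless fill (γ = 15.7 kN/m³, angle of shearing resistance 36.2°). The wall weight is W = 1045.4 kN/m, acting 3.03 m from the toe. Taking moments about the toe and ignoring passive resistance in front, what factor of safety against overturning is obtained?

6.90

K_a = tan²(45° − 36.2°/2) = 0.2574.
P_a = ½K_aγH² = 0.5×0.2574×15.7×8.8² = 156.5 kN/m, acting at H/3 = 2.933 m above the base.
Overturning moment M_o = P_a × H/3 = 156.5 × 2.933 = 459.0.
Resisting moment M_r = W × 3.03 = 1045.4 × 3.03 = 3168.
FS_overturning = M_r/M_o = 3168/459.0 = 6.902.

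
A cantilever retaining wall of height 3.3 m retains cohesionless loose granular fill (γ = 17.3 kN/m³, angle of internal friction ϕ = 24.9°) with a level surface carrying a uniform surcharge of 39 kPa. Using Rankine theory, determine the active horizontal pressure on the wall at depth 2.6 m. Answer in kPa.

K_a = (1 − sin φ)/(1 + sin φ) = 0.4074.
σ_v = γz + q = 17.3 × 2.6 + 39 = 83.98 kPa.
σ_h = K_a σ_v = 0.4074 × 83.98 = 34.22 kPa.

34.2 kPa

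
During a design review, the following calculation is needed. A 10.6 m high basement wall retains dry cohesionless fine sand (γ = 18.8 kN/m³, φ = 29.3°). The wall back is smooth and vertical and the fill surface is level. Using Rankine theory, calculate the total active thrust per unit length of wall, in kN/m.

362 kN/m

K_a = tan²(45° − φ/2) = 0.3428.
P_a = ½ K_a γ H² = 0.5 × 0.3428 × 18.8 × 10.6² = 362.1 kN/m.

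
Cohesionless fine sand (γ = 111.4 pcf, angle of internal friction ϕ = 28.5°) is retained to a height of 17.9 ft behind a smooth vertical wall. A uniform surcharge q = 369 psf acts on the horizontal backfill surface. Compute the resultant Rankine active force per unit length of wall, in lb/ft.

K_a = tan²(45° − φ/2) = 0.3540.
Soil triangle: ½ K_a γ H² = 0.5×0.3540×111.4×17.9² = 6317 lb/ft.
Surcharge rectangle: K_a q H = 0.3540×369×17.9 = 2338 lb/ft.
Total = 6317 + 2338 = 8655 lb/ft.

8650 lb/ft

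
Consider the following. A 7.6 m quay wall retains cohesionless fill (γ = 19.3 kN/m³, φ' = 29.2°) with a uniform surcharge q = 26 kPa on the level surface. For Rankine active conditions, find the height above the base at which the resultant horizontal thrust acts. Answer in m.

2.86 m

K_a = 0.3442.
Triangular part P₁ = ½K_aγH² = 191.9 at H/3 = 2.533 m; rectangular part P₂ = K_a q H = 68.02 at H/2 = 3.800 m.
ȳ = (P₁·2.533 + P₂·3.800)/(P₁+P₂) = 2.865 m.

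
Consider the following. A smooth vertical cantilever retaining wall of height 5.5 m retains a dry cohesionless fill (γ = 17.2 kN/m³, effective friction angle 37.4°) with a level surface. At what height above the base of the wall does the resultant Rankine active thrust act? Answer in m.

K_a = 0.2443.
The pressure distribution is triangular, so the resultant acts at H/3 above the base = 5.5/3 = 1.833 m.

1.83 m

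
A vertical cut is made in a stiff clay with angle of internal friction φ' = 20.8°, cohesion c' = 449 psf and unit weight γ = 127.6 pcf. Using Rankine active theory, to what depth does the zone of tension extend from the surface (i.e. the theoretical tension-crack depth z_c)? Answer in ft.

K_a = tan²(45° − 20.8°/2) = 0.4759; √K_a = 0.6899.
The active pressure is zero where K_a γ z = 2c√K_a, so z_c = 2c/(γ√K_a) = 2×449/(127.6×0.6899) = 10.20 ft.

10.2 ft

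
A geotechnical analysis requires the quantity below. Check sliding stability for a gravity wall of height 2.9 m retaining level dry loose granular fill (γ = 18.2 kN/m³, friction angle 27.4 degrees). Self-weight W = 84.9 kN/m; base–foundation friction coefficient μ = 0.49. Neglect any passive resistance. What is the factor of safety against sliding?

K_a = tan²(45° − 27.4°/2) = 0.3697.
P_a = ½K_aγH² = 0.5×0.3697×18.2×2.9² = 28.29 kN/m, acting at H/3 = 0.9667 m above the base.
FS_sliding = μW / P_a = 0.49×84.9 / 28.29 = 1.470.

1.47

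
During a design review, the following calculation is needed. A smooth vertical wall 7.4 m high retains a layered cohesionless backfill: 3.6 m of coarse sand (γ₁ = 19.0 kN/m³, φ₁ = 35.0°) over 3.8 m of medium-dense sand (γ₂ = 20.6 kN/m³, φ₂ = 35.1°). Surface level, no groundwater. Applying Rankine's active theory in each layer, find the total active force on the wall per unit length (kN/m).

144 kN/m

K_a1 = tan²(45°−35.0°/2) = 0.2710; K_a2 = tan²(45°−35.1°/2) = 0.2698.
Layer 1: σ at base = K_a1 γ₁ h₁ = 18.54 kPa; P₁ = ½×18.54×3.6 = 33.36.
Layer 2: σ_v at top = γ₁h₁ = 68.40; σ_h top = K_a2×68.40 = 18.46; σ_h base = K_a2×(68.40+20.6×3.8) = 39.58.
P₂ = ½(18.46+39.58)×3.8 = 110.3. Total P_a = 33.36+110.3 = 143.6 kN/m.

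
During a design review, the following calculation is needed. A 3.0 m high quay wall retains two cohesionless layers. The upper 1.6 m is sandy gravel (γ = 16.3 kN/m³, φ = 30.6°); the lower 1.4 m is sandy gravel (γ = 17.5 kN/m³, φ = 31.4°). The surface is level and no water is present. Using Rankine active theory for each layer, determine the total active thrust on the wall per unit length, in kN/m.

K_a1 = tan²(45°−30.6°/2) = 0.3253; K_a2 = tan²(45°−31.4°/2) = 0.3149.
Layer 1: σ at base = K_a1 γ₁ h₁ = 8.485 kPa; P₁ = ½×8.485×1.6 = 6.788.
Layer 2: σ_v at top = γ₁h₁ = 26.08; σ_h top = K_a2×26.08 = 8.213; σ_h base = K_a2×(26.08+17.5×1.4) = 15.93.
P₂ = ½(8.213+15.93)×1.4 = 16.90. Total P_a = 6.788+16.90 = 23.69 kN/m.

23.7 kN/m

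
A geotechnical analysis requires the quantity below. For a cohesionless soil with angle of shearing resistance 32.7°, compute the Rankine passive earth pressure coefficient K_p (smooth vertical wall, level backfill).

3.35

K_p = (1 + sin φ)/(1 − sin φ) = tan²(45° + 32.7°/2) = 3.350.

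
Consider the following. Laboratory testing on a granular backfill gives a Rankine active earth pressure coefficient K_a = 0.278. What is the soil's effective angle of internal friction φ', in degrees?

34.4°

K_a = tan²(45° − φ/2) ⇒ 45° − φ/2 = arctan(√0.278) = 27.80°.
φ = 2(45° − 27.80°) = 34.40°.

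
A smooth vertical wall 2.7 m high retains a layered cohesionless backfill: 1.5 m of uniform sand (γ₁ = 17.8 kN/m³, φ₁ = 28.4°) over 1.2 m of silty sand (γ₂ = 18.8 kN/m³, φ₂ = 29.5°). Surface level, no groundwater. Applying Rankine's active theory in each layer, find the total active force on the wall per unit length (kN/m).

K_a1 = tan²(45°−28.4°/2) = 0.3554; K_a2 = tan²(45°−29.5°/2) = 0.3401.
Layer 1: σ at base = K_a1 γ₁ h₁ = 9.488 kPa; P₁ = ½×9.488×1.5 = 7.116.
Layer 2: σ_v at top = γ₁h₁ = 26.70; σ_h top = K_a2×26.70 = 9.081; σ_h base = K_a2×(26.70+18.8×1.2) = 16.75.
P₂ = ½(9.081+16.75)×1.2 = 15.50. Total P_a = 7.116+15.50 = 22.62 kN/m.

22.6 kN/m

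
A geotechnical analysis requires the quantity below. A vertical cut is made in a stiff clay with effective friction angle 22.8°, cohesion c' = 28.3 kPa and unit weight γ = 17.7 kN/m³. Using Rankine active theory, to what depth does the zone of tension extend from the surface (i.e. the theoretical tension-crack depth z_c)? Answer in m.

K_a = tan²(45° − 22.8°/2) = 0.4414; √K_a = 0.6644.
The active pressure is zero where K_a γ z = 2c√K_a, so z_c = 2c/(γ√K_a) = 2×28.3/(17.7×0.6644) = 4.813 m.

4.81 m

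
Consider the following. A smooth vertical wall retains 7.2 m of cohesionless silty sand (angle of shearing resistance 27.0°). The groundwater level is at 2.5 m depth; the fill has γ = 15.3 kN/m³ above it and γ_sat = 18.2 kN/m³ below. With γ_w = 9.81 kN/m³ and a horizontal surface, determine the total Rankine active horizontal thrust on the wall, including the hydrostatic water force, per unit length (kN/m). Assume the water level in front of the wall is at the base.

K_a = tan²(45° − φ/2) = 0.3755.
γ' = 18.2 − 9.81 = 8.390 kN/m³. Depth below WT = 4.7 m.
σ'_h at WT = K_a γ d_w = 14.36 kPa; at base = 14.36 + K_a γ' × 4.7 = 29.17 kPa.
P₁ (0–2.5 m) = ½×14.36×2.5 = 17.95. P₂ (2.5–7.2 m) = ½(14.36+29.17)×4.7 = 102.3.
P_w = ½ γ_w h₂² = 0.5×9.81×4.7² = 108.4. Total = 17.95+102.3+108.4 = 228.6 kN/m.

229 kN/m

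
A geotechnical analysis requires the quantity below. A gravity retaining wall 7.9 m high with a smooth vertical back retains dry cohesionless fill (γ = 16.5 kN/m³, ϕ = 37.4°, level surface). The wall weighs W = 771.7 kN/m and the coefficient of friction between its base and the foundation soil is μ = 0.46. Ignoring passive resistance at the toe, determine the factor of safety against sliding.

2.82

K_a = tan²(45° − 37.4°/2) = 0.2443.
P_a = ½K_aγH² = 0.5×0.2443×16.5×7.9² = 125.8 kN/m, acting at H/3 = 2.633 m above the base.
FS_sliding = μW / P_a = 0.46×771.7 / 125.8 = 2.823.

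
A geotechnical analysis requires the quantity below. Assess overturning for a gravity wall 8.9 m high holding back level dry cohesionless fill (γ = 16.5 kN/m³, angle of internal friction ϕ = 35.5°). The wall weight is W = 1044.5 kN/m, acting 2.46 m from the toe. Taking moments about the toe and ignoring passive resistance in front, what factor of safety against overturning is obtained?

5.00

K_a = tan²(45° − 35.5°/2) = 0.2653.
P_a = ½K_aγH² = 0.5×0.2653×16.5×8.9² = 173.3 kN/m, acting at H/3 = 2.967 m above the base.
Overturning moment M_o = P_a × H/3 = 173.3 × 2.967 = 514.2.
Resisting moment M_r = W × 2.46 = 1044.5 × 2.46 = 2569.
FS_overturning = M_r/M_o = 2569/514.2 = 4.997.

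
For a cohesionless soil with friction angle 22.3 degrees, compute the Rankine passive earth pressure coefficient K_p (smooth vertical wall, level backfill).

2.22

K_p = (1 + sin φ)/(1 − sin φ) = tan²(45° + 22.3°/2) = 2.223.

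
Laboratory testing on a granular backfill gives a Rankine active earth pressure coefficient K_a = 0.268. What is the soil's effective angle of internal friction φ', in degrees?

35.3°

K_a = tan²(45° − φ/2) ⇒ 45° − φ/2 = arctan(√0.268) = 27.37°.
φ = 2(45° − 27.37°) = 35.26°.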